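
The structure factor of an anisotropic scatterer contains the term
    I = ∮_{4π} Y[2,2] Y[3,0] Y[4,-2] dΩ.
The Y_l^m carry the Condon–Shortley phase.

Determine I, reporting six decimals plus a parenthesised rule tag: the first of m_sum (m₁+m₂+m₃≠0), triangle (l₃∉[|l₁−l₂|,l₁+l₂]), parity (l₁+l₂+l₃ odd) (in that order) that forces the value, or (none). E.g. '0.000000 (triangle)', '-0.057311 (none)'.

Σlᵢ=9 odd — θ-integrand is odd under cosθ→−cosθ; I=0

0.000000 (parity)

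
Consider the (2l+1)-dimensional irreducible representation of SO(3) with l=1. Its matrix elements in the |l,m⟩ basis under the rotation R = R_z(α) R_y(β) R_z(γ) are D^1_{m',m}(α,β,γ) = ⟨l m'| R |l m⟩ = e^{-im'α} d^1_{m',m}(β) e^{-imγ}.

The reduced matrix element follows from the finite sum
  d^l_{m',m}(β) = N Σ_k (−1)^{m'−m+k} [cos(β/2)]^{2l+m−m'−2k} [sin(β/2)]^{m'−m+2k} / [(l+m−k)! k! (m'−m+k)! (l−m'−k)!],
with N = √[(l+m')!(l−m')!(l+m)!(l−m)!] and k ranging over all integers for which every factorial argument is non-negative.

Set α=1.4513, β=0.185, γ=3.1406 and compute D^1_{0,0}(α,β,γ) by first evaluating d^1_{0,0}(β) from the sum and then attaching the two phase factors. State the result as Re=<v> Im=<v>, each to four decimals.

Re=0.9829 Im=0.0000

Split into d^1_{0,0}(β=0.1850) × two z-phases.
c=cos(0.185000/2)=0.995725, s=sin(0.185000/2)=0.092368; N=√[1·1·1·1]=1.000000
k: max(0,(0)−(0))=0 … min(1+(0),1−(0))=1
  k=0: (−1)^0·1.0000/(1)·0.9957^2·0.0924^0 = +0.991468
  k=1: (−1)^1·1.0000/(1)·0.9957^0·0.0924^2 = -0.008532
d^1_{0,0}(0.1850) = +0.991468 -0.008532 = +0.982936
Phases: e^{-i·(0)·1.4513}=+1.000000+0.000000i, e^{-i·(0)·3.1406}=+1.000000+0.000000i ⇒ D=+0.982936+0.000000i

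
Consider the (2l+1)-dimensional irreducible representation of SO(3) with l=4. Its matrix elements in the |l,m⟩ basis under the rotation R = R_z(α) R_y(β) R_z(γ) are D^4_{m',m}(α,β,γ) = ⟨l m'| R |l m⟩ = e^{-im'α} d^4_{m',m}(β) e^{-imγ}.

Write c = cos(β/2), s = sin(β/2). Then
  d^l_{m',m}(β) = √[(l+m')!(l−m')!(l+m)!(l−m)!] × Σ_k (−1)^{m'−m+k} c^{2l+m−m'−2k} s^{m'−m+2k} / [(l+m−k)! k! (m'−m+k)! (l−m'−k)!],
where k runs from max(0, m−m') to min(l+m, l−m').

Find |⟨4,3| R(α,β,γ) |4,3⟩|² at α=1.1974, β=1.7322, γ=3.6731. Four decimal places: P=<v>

D^4_{3,3}(1.1974,1.7322,3.6731) = e^{-i·3·1.1974}·d^4_{3,3}(1.7322)·e^{-i·3·3.6731}. Compute d first:
With c≡cos(β/2)=0.647803 and s≡sin(β/2)=0.761808, N=[5040·1·5040·1]^{1/2}=5040.000000
Admissible k: 0..1 (factorial args all ≥0)
  k=0: (−1)^0·5040.0000/(5040)·0.6478^8·0.7618^0 = +0.031013
  k=1: (−1)^1·5040.0000/(720)·0.6478^6·0.7618^2 = -0.300224
d^4_{3,3}(1.7322) = +0.031013 -0.300224 = -0.269211
|D^4_{3,3}|² = |d^4_{3,3}(β)|² = (-0.269211)² = 0.072475 (the z-rotation phases have unit modulus)

P=0.0725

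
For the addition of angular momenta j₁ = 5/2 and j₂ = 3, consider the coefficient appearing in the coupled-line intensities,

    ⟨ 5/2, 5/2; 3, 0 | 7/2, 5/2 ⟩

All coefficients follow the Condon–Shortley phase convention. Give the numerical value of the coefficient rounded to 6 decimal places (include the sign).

√[8·2!3!4!/10! · 5!0!3!3!6!1!] = √(13824/7)
  +(−1)^0/∏(0,2,0,3,3,1)! = 1/72  (running 1/72)
⟨..|..⟩ = √(13824/7)·(1/72) = +0.617213

+0.617213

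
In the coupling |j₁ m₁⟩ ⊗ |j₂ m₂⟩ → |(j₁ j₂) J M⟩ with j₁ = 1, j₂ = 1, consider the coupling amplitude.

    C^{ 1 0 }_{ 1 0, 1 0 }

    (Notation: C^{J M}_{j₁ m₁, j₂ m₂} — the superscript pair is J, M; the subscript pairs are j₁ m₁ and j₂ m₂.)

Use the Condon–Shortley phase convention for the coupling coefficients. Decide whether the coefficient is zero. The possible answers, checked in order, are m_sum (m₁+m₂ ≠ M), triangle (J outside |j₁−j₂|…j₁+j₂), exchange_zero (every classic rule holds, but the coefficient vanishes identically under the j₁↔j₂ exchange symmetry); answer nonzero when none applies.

m-sum: m₁+m₂ = 0+0 = 0, M = 0  ✓
triangle: |j₁−j₂| = 0 ≤ J = 1 ≤ j₁+j₂ = 2  ✓
exchange: j₁=j₂ and m₁=m₂, and (−1)^(j₁+j₂−J) = (−1)^1 = −1 forces ⟨j₁m₁;j₂m₂|JM⟩ = −⟨j₂m₂;j₁m₁|JM⟩ = −⟨j₁m₁;j₂m₂|JM⟩ ⇒ the coefficient vanishes identically
Racah sum check: Σ_k collapses to 0 ⇒ CG = 0

exchange_zero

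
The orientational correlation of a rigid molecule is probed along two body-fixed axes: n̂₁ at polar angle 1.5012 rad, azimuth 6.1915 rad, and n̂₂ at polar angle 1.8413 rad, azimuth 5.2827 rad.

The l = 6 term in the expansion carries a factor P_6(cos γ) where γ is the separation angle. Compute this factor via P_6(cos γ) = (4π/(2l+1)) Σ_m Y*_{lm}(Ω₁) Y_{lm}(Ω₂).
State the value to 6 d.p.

Term-by-term m-sum for l=6 (normalisation 4π/13 = 0.966644):
  term(m=-6) = +0.124237-0.135950i   from Y*(Ω₁)=+0.405867-0.248902i, Y(Ω₂)=+0.371720-0.107000i
  term(m=-5) = +0.007160+0.042116i   from Y*(Ω₁)=+0.103100-0.050879i, Y(Ω₂)=-0.106265+0.356053i
  term(m=-4) = -0.019446-0.010462i   from Y*(Ω₁)=-0.312297+0.119959i, Y(Ω₂)=+0.043047+0.050036i
  term(m=-3) = +0.041825-0.018437i   from Y*(Ω₁)=-0.127535+0.035992i, Y(Ω₂)=-0.341548+0.048179i
  term(m=-2) = +0.002561-0.010165i   from Y*(Ω₁)=+0.291192-0.054003i, Y(Ω₂)=+0.014761-0.032170i
  term(m=-1) = -0.027384-0.035139i   from Y*(Ω₁)=+0.138190-0.012706i, Y(Ω₂)=-0.173317-0.270214i
  term(m=+0) = -0.017738-0.000000i   from Y*(Ω₁)=-0.286035-0.000000i, Y(Ω₂)=+0.062014+0.000000i
  term(m=+1) = -0.027384+0.035139i   from Y*(Ω₁)=-0.138190-0.012706i, Y(Ω₂)=+0.173317-0.270214i
  term(m=+2) = +0.002561+0.010165i   from Y*(Ω₁)=+0.291192+0.054003i, Y(Ω₂)=+0.014761+0.032170i
  term(m=+3) = +0.041825+0.018437i   from Y*(Ω₁)=+0.127535+0.035992i, Y(Ω₂)=+0.341548+0.048179i
  term(m=+4) = -0.019446+0.010462i   from Y*(Ω₁)=-0.312297-0.119959i, Y(Ω₂)=+0.043047-0.050036i
  term(m=+5) = +0.007160-0.042116i   from Y*(Ω₁)=-0.103100-0.050879i, Y(Ω₂)=+0.106265+0.356053i
  term(m=+6) = +0.124237+0.135950i   from Y*(Ω₁)=+0.405867+0.248902i, Y(Ω₂)=+0.371720+0.107000i
Accumulated sum +0.240168+0.000000i; after 4π/(2l+1) scaling, +0.232157+0.000000i ⇒ P_6 = 0.232157

0.232157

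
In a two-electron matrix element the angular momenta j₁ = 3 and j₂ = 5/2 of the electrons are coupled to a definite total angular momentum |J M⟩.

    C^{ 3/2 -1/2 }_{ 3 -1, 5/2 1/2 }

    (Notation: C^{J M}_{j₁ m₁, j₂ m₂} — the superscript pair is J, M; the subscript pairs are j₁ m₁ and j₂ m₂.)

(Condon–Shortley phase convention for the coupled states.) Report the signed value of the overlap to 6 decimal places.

-0.097590

triangle: 4!*2!*1!/8! = 48/40320
(j±m)!: 2!*4!*3!*2!*1!*2! = 1152
prefactor² = (2J+1)*Δ*N² = 192/35
  k=2: +1/(2!*2!*2!*1!*0!*0!) = 1/8
  k=3: −1/(3!*1!*1!*0!*1!*1!) = -1/6
Σ = -1/24  ⇒  CG² = 192/35*(-1/24)² = 1/105
CG = −√(1/105) = -0.097590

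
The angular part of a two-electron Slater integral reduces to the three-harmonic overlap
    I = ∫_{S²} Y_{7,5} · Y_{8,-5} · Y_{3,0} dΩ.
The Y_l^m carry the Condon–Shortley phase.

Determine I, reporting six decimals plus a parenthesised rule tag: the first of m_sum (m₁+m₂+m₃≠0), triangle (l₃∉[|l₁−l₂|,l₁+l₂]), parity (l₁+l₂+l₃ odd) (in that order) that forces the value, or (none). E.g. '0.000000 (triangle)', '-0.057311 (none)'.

0.109899 (none)

m-sum 0 ✓  L=18 even ✓  1≤3≤15 ✓
Π(2lᵢ+1) = 15×17×7 = 1785
triangle coeff Δ(7,8,3) = 1/5290740
Σ_t [5,7]: t=5:−1/7257600 t=6:+1/2073600 t=7:−1/7257600 = 1/4838400
(3j)²=252/20995 [(7 8 3; 0 0 0)], sign=-1
Σ_t [0,2]: t=0:+1/5748019200 t=1:−1/159667200 t=2:+1/87091200 = 31/5748019200
(3j)²=961/135660 [(7 8 3; 5 -5 0)], sign=-1
⇒ 4πI² = 60543/398905
I = (+1)√(60543/398905/(4π)) = 0.10989863
No selection rule forces the value: the integral is nonzero (none).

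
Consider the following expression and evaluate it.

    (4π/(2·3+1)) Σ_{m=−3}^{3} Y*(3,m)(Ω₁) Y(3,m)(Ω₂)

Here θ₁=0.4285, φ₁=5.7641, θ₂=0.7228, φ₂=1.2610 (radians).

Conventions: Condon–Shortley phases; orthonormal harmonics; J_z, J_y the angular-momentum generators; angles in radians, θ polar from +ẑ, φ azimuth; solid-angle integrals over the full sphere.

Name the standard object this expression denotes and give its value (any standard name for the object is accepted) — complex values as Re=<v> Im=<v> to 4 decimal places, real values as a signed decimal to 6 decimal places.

Legendre polynomial (addition theorem), -0.327079

This sum is the spherical-harmonic addition theorem: it equals the Legendre polynomial P_l(cos γ) of the angle γ between the two directions.
Addition theorem: P_3(cos γ) = (4π/7) Σ_m Y*_{lm}(Ω₁) Y_{lm}(Ω₂), m = −3…3:
  [-3]  conj(Y_{3,-3})(Ω₁) = 0.00041 - 0.02993j ; Y_{3,-3}(Ω₂) = -0.09676 + 0.07226j ; Δ = 0.00212 + 0.00293j
  [-2]  conj(Y_{3,-2})(Ω₁) = 0.08150 - 0.13826j ; Y_{3,-2}(Ω₂) = -0.27303 - 0.19475j ; Δ = -0.04918 + 0.02188j
  [-1]  conj(Y_{3,-1})(Ω₁) = 0.36573 - 0.20896j ; Y_{3,-1}(Ω₂) = 0.11811 - 0.36896j ; Δ = -0.03390 - 0.15962j
  [+0]  conj(Y_{3,0})(Ω₁) = 0.38586 + 0.00000j ; Y_{3,0}(Ω₂) = -0.05257 + 0.00000j ; Δ = -0.02028 + 0.00000j
  [+1]  conj(Y_{3,1})(Ω₁) = -0.36573 - 0.20896j ; Y_{3,1}(Ω₂) = -0.11811 - 0.36896j ; Δ = -0.03390 + 0.15962j
  [+2]  conj(Y_{3,2})(Ω₁) = 0.08150 + 0.13826j ; Y_{3,2}(Ω₂) = -0.27303 + 0.19475j ; Δ = -0.04918 - 0.02188j
  [+3]  conj(Y_{3,3})(Ω₁) = -0.00041 - 0.02993j ; Y_{3,3}(Ω₂) = 0.09676 + 0.07226j ; Δ = 0.00212 - 0.00293j
Total Σ_m = -0.18220 + 0.00000j. Multiply by 1.795196: -0.32708 + 0.00000j. P_3(cos γ) = -0.327079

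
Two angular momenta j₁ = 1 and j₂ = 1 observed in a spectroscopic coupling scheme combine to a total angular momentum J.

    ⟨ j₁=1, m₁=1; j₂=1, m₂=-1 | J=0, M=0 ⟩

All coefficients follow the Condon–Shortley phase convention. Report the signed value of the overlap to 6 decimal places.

+√(1/3) ≈ +0.577350

triangle: 2!×0!×0!/3! = 2/6
(j±m)!: 2!×0!×0!×2!×0!×0! = 4
prefactor² = (2J+1)×Δ×N² = 4/3
  k=0: +1/(0!×2!×0!×0!×0!×0!) = 1/2
Σ = 1/2  ⇒  CG² = 4/3×(1/2)² = 1/3
CG = +√(1/3) = +0.577350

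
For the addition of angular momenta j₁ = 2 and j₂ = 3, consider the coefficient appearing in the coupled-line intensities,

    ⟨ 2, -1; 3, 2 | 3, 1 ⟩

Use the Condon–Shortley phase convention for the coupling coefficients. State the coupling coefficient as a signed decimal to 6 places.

√[7·2!2!4!/9! · 1!3!5!1!4!2!] = √(64)
  +(−1)^1/∏(1,1,2,4,0,0)! = -1/48  (running -1/48)
  +(−1)^2/∏(2,0,1,3,1,1)! = 1/12  (running 1/16)
⟨..|..⟩ = √(64)·(1/16) = +0.500000

+√(1/4) ≈ +0.500000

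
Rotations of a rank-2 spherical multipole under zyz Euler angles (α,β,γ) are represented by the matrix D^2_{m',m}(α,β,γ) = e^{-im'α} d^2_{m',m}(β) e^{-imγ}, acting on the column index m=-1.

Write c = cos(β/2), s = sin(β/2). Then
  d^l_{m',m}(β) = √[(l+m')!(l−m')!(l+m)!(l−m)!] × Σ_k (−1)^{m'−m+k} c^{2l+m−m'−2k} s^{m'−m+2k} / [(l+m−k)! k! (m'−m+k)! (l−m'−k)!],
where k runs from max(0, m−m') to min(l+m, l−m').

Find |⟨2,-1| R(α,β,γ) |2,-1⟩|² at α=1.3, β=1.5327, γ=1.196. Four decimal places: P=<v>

Split into d^2_{-1,-1}(β=1.5327) × two z-phases.
With c≡cos(β/2)=0.720447 and s≡sin(β/2)=0.693510, N=[1·6·1·6]^{1/2}=6.000000
k∈{0,1} keeps every argument non-negative
  k=0: (−1)^0·6.0000/(6)·0.7204^4·0.6935^0 = +0.269406
  k=1: (−1)^1·6.0000/(2)·0.7204^2·0.6935^2 = -0.748912
d^2_{-1,-1}(1.5327) = +0.269406 -0.748912 = -0.479506
|D^2_{-1,-1}|² = |d^2_{-1,-1}(β)|² = (-0.479506)² = 0.229926 (the z-rotation phases have unit modulus)

P=0.2299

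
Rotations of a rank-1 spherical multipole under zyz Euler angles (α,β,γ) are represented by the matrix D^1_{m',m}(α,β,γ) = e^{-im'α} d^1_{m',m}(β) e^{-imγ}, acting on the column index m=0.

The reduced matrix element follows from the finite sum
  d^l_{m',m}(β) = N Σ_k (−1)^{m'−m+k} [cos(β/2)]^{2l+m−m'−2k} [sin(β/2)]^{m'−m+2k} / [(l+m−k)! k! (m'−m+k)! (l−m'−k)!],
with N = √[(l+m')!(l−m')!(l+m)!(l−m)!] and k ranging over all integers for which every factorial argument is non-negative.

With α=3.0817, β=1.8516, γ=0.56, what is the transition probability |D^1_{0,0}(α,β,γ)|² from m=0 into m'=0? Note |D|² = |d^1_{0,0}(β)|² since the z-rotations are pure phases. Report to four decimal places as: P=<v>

P=0.0768

Split into d^1_{0,0}(β=1.8516) × two z-phases.
Half-angle: c=0.601196, s=0.799102. N=√(1·1·1·1)=1.000000
Admissible k: 0..1 (factorial args all ≥0)
  k=0: (−1)^0·1.0000/(1)·0.6012^2·0.7991^0 = +0.361436
  k=1: (−1)^1·1.0000/(1)·0.6012^0·0.7991^2 = -0.638564
d^1_{0,0}(1.8516) = +0.361436 -0.638564 = -0.277128
|D^1_{0,0}|² = |d^1_{0,0}(β)|² = (-0.277128)² = 0.076800 (the z-rotation phases have unit modulus)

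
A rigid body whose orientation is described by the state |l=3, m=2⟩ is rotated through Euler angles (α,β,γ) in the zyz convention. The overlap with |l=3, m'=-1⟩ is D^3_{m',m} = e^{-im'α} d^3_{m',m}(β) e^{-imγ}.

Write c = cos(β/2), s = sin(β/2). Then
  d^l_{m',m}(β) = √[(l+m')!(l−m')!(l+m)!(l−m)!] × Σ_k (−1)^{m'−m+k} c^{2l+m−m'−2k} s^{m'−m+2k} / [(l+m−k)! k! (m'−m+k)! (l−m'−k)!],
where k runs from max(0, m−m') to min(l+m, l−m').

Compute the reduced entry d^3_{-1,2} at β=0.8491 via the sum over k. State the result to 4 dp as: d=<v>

d=0.3003

d^3_{-1,2}(β=0.8491) via the finite sum:
c=cos(0.849100/2)=0.911224, s=sin(0.849100/2)=0.411911; N=√[2·24·120·1]=75.894664
k: max(0,(2)−(-1))=3 … min(3+(2),3−(-1))=4
  k=3: (−1)^0·75.8947/(12)·0.9112^3·0.4119^3 = +0.334438
  k=4: (−1)^1·75.8947/(24)·0.9112^1·0.4119^5 = -0.034170
d^3_{-1,2}(0.8491) = +0.334438 -0.034170 = +0.300268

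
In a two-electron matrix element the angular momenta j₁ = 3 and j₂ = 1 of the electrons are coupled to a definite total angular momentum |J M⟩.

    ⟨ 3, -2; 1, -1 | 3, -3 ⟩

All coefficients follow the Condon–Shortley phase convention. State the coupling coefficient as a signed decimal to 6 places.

j₁+j₂−J=1  J+j₁−j₂=5  J−j₁+j₂=1  j₁+j₂+J+1=8
(j₁±m₁, j₂±m₂, J±M) = (1,5,0,2,0,6)
P² = 3600
sum k=0..0:
  [0] +1/120 = 1/120
S = 1/120
C² = P²·S² = 1/4 ; C = +0.500000

+0.500000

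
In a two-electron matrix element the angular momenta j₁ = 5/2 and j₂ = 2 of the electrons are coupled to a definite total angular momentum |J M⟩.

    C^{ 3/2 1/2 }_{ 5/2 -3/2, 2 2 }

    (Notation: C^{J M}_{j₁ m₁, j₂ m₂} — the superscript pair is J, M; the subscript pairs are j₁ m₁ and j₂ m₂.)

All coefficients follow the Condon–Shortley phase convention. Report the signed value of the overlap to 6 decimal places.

-0.552052

√[4·3!2!1!/7! · 1!4!4!0!2!1!] = √(384/35)
  +(−1)^3/∏(3,0,1,1,1,0)! = -1/6  (running -1/6)
⟨..|..⟩ = √(384/35)·(-1/6) = -0.552052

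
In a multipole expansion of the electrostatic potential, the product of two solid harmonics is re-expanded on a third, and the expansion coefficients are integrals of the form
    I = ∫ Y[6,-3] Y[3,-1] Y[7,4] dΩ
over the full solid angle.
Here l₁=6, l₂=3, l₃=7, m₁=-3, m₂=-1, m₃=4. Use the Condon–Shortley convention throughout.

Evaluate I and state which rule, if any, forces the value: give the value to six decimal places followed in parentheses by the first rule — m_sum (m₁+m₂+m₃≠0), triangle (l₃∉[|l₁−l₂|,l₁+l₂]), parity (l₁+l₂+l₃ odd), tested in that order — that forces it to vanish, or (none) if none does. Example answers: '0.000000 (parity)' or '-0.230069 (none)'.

Rules hold: Σm=0, L=16 even, 3≤7≤9.
N = 13·7·15 = 1365
Δ = 2!·10!·4!/17! = 1/2042040
Racah Σ t=0..2: t=0:+1/207360 t=1:−1/57600 t=2:+1/207360 = -1/129600
⇒ 3j(6 3 7; 0 0 0)² = 168/12155, sgn +1
Racah Σ t=0..2: t=0:+1/2903040 t=1:−1/483840 t=2:+1/1451520 = -1/967680
⇒ 3j(6 3 7; -3 -1 4)² = 81/6188, sgn +1
4πI² = N·(3j₀)²·(3jₘ)² = 10206/41327
I = +1·√(0.246957/4π) = 0.14018641
No selection rule forces the value: the integral is nonzero (none).

0.140186 (none)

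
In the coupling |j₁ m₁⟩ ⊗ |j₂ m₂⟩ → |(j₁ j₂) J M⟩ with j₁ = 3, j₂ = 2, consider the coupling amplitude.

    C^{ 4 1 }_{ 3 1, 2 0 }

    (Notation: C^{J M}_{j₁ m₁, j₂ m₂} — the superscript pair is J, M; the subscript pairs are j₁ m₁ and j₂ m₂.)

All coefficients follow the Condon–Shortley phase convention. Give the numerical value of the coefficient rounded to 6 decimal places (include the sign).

+0.327327

√[9·1!5!3!/10! · 4!2!2!2!5!3!] = √(1728/7)
  +(−1)^0/∏(0,1,2,2,3,1)! = 1/24  (running 1/24)
  +(−1)^1/∏(1,0,1,1,4,2)! = -1/48  (running 1/48)
⟨..|..⟩ = √(1728/7)·(1/48) = +0.327327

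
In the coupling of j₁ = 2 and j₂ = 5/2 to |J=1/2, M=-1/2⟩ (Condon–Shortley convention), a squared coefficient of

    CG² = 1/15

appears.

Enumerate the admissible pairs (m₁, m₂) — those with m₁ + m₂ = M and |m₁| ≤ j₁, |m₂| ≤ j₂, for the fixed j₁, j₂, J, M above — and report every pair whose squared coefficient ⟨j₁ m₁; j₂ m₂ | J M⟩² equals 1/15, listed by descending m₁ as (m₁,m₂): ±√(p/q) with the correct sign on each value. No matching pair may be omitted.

(-2,3/2): +√(1/15)

Admissible pairs with m₁+m₂ = M = -1/2: (-2,3/2), (-1,1/2), (0,-1/2), (1,-3/2), (2,-5/2)
  (m₁,m₂)=(2,-5/2): CG² = 1/3, CG = +√(1/3)
  (m₁,m₂)=(1,-3/2): CG² = 4/15, CG = −√(4/15)
  (m₁,m₂)=(0,-1/2): CG² = 1/5, CG = +√(1/5)
  (m₁,m₂)=(-1,1/2): CG² = 2/15, CG = −√(2/15)
  (m₁,m₂)=(-2,3/2): CG² = 1/15, CG = +√(1/15)   ← matches the target
Pairs with CG² = 1/15: (-2,3/2): +√(1/15)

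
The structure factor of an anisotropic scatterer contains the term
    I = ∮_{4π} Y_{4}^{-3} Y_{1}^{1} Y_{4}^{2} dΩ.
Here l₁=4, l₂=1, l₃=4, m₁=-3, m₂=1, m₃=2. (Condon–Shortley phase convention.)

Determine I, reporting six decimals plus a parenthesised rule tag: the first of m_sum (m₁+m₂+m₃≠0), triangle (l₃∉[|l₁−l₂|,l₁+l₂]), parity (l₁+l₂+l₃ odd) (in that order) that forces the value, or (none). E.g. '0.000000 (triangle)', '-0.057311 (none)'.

0.000000 (parity)

l₁+l₂+l₃=9 is odd: 3j(l;000)=0 ⇒ I=0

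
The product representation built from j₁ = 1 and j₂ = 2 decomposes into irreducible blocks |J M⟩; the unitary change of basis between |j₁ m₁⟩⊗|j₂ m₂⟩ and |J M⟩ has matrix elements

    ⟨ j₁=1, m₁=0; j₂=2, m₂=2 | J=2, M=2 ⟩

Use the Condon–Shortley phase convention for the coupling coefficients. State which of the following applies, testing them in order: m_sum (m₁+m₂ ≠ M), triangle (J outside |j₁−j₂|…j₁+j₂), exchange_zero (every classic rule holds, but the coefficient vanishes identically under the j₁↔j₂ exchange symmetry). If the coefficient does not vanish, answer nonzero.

m-sum: m₁+m₂ = 0+2 = 2, M = 2  ✓
triangle: |j₁−j₂| = 1 ≤ J = 2 ≤ j₁+j₂ = 3  ✓
exchange: j₁≠j₂ or m₁≠m₂ — the exchange symmetry imposes no constraint here
value check: CG = −√(2/3) = -0.816497 ≠ 0

nonzero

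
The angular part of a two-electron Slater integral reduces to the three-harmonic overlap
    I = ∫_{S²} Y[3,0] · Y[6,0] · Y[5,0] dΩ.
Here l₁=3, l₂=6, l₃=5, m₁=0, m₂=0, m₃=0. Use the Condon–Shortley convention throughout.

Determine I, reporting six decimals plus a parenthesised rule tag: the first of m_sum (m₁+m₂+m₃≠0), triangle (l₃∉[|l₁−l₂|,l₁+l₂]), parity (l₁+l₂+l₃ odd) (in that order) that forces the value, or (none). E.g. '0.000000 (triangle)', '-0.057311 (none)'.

Checks pass: Σm=0; 14 even; l₃=5∈[3,9].
(2·3+1)(2·6+1)(2·5+1) = 1001
Δ: 4! 2! 8! / 15! → 1/675675
sum: t=1:−1/8640 t=2:+1/2304 t=3:−1/8640 = 7/34560
3j²(3 6 5; 0 0 0) = Δ·Π!·Σ² = 7/429  (sign -1)
(m-triple is (0,0,0) — same symbol as above.)
combine: 4πI² = 1001·7/429·7/429 = 343/1287
take √, sign +1: I = 0.14563067
No selection rule forces the value: the integral is nonzero (none).

0.145631 (none)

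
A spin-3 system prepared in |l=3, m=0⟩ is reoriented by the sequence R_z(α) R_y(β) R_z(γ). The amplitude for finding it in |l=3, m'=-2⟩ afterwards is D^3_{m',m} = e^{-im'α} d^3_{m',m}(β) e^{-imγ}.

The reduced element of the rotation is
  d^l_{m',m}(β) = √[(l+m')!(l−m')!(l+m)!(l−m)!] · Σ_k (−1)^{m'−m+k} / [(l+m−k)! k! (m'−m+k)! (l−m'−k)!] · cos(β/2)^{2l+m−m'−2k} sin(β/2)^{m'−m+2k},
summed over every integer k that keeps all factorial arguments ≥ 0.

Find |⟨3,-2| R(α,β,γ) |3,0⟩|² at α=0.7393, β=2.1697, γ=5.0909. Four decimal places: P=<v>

D^3_{-2,0}(0.7393,2.1697,5.0909) = e^{-i·-2·0.7393}·d^3_{-2,0}(2.1697)·e^{-i·0·5.0909}. Compute d first:
With c≡cos(β/2)=0.467045 and s≡sin(β/2)=0.884233, N=[1·120·6·6]^{1/2}=65.726707
Admissible k: 2..3 (factorial args all ≥0)
  k=2: (−1)^0·65.7267/(12)·0.4670^4·0.8842^2 = +0.203765
  k=3: (−1)^1·65.7267/(12)·0.4670^2·0.8842^4 = -0.730376
d^3_{-2,0}(2.1697) = +0.203765 -0.730376 = -0.526610
|D^3_{-2,0}|² = |d^3_{-2,0}(β)|² = (-0.526610)² = 0.277318 (the z-rotation phases have unit modulus)

P=0.2773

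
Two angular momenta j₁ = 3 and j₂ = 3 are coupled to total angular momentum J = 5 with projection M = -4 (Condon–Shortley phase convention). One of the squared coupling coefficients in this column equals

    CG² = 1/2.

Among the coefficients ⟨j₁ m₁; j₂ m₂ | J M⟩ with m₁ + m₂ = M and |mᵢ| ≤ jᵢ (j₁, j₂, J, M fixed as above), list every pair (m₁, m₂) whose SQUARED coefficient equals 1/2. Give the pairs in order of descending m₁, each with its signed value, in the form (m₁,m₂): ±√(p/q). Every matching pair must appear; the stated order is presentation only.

Admissible pairs with m₁+m₂ = M = -4: (-3,-1), (-2,-2), (-1,-3)
  (m₁,m₂)=(-1,-3): CG² = 1/2, CG = +√(1/2)   ← matches the target
  (m₁,m₂)=(-2,-2): CG² = 0/1, CG = 0
  (m₁,m₂)=(-3,-1): CG² = 1/2, CG = −√(1/2)   ← matches the target
Pairs with CG² = 1/2: (-1,-3): +√(1/2); (-3,-1): −√(1/2)

(-1,-3): +√(1/2); (-3,-1): −√(1/2)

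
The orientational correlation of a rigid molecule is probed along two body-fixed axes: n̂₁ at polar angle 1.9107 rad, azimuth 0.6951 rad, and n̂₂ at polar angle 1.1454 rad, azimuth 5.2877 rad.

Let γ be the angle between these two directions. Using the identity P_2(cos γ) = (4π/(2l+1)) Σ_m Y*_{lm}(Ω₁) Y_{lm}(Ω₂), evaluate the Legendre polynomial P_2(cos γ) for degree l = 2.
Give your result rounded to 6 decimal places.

Term-by-term m-sum for l=2 (normalisation 4π/5 = 2.513274):
  m=-2: Y*=+0.061669+0.337755i  Y=-0.130734+0.292612i  product -0.106894-0.026111i
  m=-1: Y*=-0.186490-0.155523i  Y=+0.158007+0.243654i  product +0.008427-0.070013i
  m=+0: Y*=-0.210221-0.000000i  Y=-0.154252+0.000000i  product +0.032427+0.000000i
  m=+1: Y*=+0.186490-0.155523i  Y=-0.158007+0.243654i  product +0.008427+0.070013i
  m=+2: Y*=+0.061669-0.337755i  Y=-0.130734-0.292612i  product -0.106894+0.026111i
Σ over m = -0.164506-0.000000i; ×(4π/5) → -0.413448-0.000000i. Real part: -0.413448

-0.413448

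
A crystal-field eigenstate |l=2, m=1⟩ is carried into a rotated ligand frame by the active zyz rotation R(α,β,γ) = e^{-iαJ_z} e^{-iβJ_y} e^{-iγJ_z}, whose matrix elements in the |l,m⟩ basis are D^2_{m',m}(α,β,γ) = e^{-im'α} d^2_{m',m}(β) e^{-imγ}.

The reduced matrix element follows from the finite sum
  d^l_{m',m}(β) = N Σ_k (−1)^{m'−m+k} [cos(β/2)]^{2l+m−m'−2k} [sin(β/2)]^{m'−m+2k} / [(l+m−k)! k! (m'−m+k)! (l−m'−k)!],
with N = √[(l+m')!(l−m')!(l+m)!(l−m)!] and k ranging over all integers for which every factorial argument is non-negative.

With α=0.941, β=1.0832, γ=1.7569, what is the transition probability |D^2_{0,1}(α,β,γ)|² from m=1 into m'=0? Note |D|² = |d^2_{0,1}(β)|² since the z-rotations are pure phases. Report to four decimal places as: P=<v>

P=0.2570

First d^2_{0,1}(β=1.0832), then the phase factors e^{-i(0)α} and e^{-i(1)γ}:
Half-angle: c=0.856885, s=0.515508. N=√(2·2·6·1)=4.898979
The bounds max(0,m−m')=1 and min(l+m,l−m')=2 give 2 terms
  k=1: (−1)^0·4.8990/(2)·0.8569^3·0.5155^1 = +0.794472
  k=2: (−1)^1·4.8990/(2)·0.8569^1·0.5155^3 = -0.287543
d^2_{0,1}(1.0832) = +0.794472 -0.287543 = +0.506928
|D^2_{0,1}|² = |d^2_{0,1}(β)|² = (+0.506928)² = 0.256976 (the z-rotation phases have unit modulus)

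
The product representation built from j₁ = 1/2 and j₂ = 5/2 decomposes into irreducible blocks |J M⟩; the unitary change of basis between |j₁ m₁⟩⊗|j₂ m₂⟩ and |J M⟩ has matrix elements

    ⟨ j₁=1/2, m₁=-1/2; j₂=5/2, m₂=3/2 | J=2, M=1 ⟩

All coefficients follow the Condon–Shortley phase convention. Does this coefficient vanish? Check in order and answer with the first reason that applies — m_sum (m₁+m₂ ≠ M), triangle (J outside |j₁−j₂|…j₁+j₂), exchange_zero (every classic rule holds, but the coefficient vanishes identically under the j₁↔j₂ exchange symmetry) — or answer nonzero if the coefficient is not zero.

m-sum: m₁+m₂ = -1/2+3/2 = 1, M = 1  ✓
triangle: |j₁−j₂| = 2 ≤ J = 2 ≤ j₁+j₂ = 3  ✓
exchange: j₁≠j₂ or m₁≠m₂ — the exchange symmetry imposes no constraint here
value check: CG = −√(2/3) = -0.816497 ≠ 0

nonzero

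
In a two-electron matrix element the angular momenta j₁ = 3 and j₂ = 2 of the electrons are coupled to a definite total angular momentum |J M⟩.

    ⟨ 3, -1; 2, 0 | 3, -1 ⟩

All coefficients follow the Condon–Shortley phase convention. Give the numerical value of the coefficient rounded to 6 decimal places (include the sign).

triangle: 2!·4!·2!/9! = 96/362880
(j±m)!: 2!·4!·2!·2!·2!·4! = 9216
prefactor² = (2J+1)·Δ·N² = 256/15
  k=0: +1/(0!·2!·4!·2!·0!·0!) = 1/96
  k=1: −1/(1!·1!·3!·1!·1!·1!) = -1/6
  k=2: +1/(2!·0!·2!·0!·2!·2!) = 1/16
Σ = -3/32  ⇒  CG² = 256/15·(-3/32)² = 3/20
CG = −√(3/20) = -0.387298

-0.387298  (= −√(3/20))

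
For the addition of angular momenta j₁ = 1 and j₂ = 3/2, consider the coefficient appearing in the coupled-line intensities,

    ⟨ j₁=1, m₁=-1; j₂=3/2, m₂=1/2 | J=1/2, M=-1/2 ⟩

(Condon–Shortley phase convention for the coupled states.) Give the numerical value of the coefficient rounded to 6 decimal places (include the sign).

+√(1/6) ≈ +0.408248

√[2·2!0!1!/4! · 0!2!2!1!0!1!] = √(2/3)
  +(−1)^2/∏(2,0,0,0,0,1)! = 1/2  (running 1/2)
⟨..|..⟩ = √(2/3)·(1/2) = +0.408248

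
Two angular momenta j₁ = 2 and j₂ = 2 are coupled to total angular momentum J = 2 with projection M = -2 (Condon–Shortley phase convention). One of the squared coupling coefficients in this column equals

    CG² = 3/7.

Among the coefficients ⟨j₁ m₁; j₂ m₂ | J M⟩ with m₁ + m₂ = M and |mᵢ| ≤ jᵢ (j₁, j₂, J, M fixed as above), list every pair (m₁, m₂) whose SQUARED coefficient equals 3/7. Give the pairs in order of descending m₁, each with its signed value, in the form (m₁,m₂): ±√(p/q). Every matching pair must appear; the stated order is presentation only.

Admissible pairs with m₁+m₂ = M = -2: (-2,0), (-1,-1), (0,-2)
  (m₁,m₂)=(0,-2): CG² = 2/7, CG = +√(2/7)
  (m₁,m₂)=(-1,-1): CG² = 3/7, CG = −√(3/7)   ← matches the target
  (m₁,m₂)=(-2,0): CG² = 2/7, CG = +√(2/7)
Pairs with CG² = 3/7: (-1,-1): −√(3/7)

(-1,-1): −√(3/7)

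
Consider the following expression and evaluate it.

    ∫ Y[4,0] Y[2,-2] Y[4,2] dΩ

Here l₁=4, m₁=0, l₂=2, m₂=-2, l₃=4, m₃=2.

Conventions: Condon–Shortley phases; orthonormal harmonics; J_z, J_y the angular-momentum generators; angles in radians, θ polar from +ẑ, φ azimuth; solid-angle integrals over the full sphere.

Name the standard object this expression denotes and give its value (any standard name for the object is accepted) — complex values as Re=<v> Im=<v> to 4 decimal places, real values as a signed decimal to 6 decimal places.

Gaunt coefficient, -0.190365

This is a Gaunt coefficient — the integral of a triple product of spherical harmonics over the sphere.
Rules hold: Σm=0, L=10 even, 2≤4≤6.
N = 9·5·9 = 405
Δ = 2!·6!·2!/11! = 1/13860
Racah Σ t=0..2: t=0:+1/192 t=1:−1/36 t=2:+1/192 = -5/288
⇒ 3j(4 2 4; 0 0 0)² = 20/693, sgn -1
Racah Σ t=0..0: t=0:+1/192 = 1/192
⇒ 3j(4 2 4; 0 -2 2)² = 3/77, sgn +1
4πI² = N·(3j₀)²·(3jₘ)² = 2700/5929
I = -1·√(0.455389/4π) = -0.19036462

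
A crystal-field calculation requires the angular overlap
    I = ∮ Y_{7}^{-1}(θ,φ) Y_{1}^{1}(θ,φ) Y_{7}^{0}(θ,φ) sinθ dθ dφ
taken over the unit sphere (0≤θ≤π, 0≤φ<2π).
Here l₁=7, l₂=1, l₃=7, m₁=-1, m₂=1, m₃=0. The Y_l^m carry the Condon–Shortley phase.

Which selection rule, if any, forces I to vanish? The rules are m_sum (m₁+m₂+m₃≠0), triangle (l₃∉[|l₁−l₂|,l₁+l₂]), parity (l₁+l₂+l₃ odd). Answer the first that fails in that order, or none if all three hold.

Σmᵢ = 0  ✓
l₃∈[|l₁−l₂|,l₁+l₂]=[6,8], have l₃=7  ✓
Σlᵢ = 15 ⇒ odd  ✗

parity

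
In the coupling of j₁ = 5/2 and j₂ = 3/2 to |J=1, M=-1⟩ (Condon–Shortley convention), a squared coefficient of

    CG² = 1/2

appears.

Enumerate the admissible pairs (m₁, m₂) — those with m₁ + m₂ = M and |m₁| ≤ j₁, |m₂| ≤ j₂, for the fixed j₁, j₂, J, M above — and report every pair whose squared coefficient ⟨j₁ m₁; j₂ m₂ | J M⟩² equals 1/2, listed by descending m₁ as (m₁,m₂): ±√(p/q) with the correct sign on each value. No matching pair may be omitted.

Admissible pairs with m₁+m₂ = M = -1: (-5/2,3/2), (-3/2,1/2), (-1/2,-1/2), (1/2,-3/2)
  (m₁,m₂)=(1/2,-3/2): CG² = 1/20, CG = +√(1/20)
  (m₁,m₂)=(-1/2,-1/2): CG² = 3/20, CG = −√(3/20)
  (m₁,m₂)=(-3/2,1/2): CG² = 3/10, CG = +√(3/10)
  (m₁,m₂)=(-5/2,3/2): CG² = 1/2, CG = −√(1/2)   ← matches the target
Pairs with CG² = 1/2: (-5/2,3/2): −√(1/2)

(-5/2,3/2): −√(1/2)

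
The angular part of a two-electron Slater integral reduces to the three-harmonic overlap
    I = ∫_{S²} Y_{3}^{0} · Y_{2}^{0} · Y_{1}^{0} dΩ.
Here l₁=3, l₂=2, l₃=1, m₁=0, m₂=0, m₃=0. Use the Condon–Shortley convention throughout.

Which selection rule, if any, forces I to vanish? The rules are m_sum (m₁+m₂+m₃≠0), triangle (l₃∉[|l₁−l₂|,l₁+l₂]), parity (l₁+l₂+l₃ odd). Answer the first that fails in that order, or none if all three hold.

Σmᵢ = 0  ✓
l₃∈[|l₁−l₂|,l₁+l₂]=[1,5], have l₃=1  ✓
Σlᵢ = 6 ⇒ even  ✓

none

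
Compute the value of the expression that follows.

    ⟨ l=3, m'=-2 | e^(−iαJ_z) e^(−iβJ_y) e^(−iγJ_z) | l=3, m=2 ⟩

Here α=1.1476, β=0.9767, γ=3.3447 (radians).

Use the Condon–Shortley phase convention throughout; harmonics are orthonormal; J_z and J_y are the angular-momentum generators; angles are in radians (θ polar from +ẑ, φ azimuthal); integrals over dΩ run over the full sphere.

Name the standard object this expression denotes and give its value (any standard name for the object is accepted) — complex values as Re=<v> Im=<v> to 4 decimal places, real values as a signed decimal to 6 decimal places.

Wigner D-matrix element, Re=-0.0558 Im=0.1693

This is a Wigner D-matrix element — the rotation-matrix element ⟨l m'| R(α,β,γ) |l m⟩ in the angular-momentum basis.
D^3_{-2,2}(1.1476,0.9767,3.3447) = e^{-i·-2·1.1476}·d^3_{-2,2}(0.9767)·e^{-i·2·3.3447}. Compute d first:
c=cos(0.976700/2)=0.883108, s=sin(0.976700/2)=0.469169; N=√[1·120·120·1]=120.000000
Admissible k: 4..5 (factorial args all ≥0)
  k=4: (−1)^0·120.0000/(24)·0.8831^2·0.4692^4 = +0.188937
  k=5: (−1)^1·120.0000/(120)·0.8831^0·0.4692^6 = -0.010665
d^3_{-2,2}(0.9767) = +0.188937 -0.010665 = +0.178271
D = (-0.662689+0.748895i)·(+0.178271)·(+0.918623-0.395135i) = -0.055772+0.169323i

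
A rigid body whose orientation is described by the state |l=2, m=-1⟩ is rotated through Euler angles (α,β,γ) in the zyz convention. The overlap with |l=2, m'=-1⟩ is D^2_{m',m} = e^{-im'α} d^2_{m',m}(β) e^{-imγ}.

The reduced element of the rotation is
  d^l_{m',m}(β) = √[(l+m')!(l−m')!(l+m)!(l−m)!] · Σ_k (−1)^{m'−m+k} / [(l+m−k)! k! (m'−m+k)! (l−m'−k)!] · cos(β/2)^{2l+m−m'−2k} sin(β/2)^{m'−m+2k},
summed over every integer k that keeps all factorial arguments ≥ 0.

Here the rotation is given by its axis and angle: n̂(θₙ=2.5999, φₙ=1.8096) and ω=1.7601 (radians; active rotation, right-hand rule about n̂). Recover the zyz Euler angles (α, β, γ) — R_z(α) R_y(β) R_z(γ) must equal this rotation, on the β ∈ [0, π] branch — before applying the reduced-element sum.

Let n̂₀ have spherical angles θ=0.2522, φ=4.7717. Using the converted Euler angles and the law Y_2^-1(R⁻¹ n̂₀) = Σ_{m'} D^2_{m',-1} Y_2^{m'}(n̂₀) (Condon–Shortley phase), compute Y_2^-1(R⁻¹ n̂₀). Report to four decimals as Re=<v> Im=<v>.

Re=-0.0778 Im=0.3718

Axis–angle → zyz. n̂ = (sinθₙcosφₙ, sinθₙsinφₙ, cosθₙ) = (-0.121957, +0.500956, -0.856837), ω = 1.7601.
R = I cosω + sinω [n̂]ₓ + (1−cosω) n̂n̂ᵀ gives
  R = [-0.170503, +0.768939, +0.616167; -0.914122, +0.110005, -0.390231; -0.367845, -0.629788, +0.684147]
β = atan2(√(R₁₃²+R₂₃²), R₃₃) = 0.817362; α = atan2(R₂₃, R₁₃) mod 2π = 5.718626; γ = atan2(R₃₂, −R₃₁) mod 2π = 5.241019
Need the full column D^2_{m',-1} for m'=−2..2 at α=5.7186, β=0.8174, γ=5.2410.
cos(β/2)=0.917646, sin(β/2)=0.397399
d^2_{-2,-1}: single k=1 term ⇒ +0.614161;  D = -0.347029-0.506720i
d^2_{-1,-1}: k∈[0..1] ⇒ +0.709088 -0.398957 = +0.310131;  D = -0.011140-0.309931i
d^2_{0,-1}: k∈[0..1] ⇒ -0.752191 +0.141069 = -0.611122;  D = -0.308220+0.527703i
d^2_{1,-1}: k∈[0..1] ⇒ +0.398957 -0.024941 = +0.374016;  D = +0.332163-0.171919i
d^2_{2,-1}: single k=0 term ⇒ -0.115183;  D = -0.114747-0.010003i
Y_2^{m'}(θ=0.2522,φ=4.7717) and Σ D·Y over m':
  (-0.3470-0.5067i)·(-0.0239+0.0028i)  (-0.0111-0.3099i)·(+0.0111+0.1864i)  (-0.3082+0.5277i)·(+0.5719+0.0000i)  (+0.3322-0.1719i)·(-0.0111+0.1864i)  (-0.1147-0.0100i)·(-0.0239-0.0028i)
Y_2^-1(R⁻¹ n̂) = -0.077823+0.371751i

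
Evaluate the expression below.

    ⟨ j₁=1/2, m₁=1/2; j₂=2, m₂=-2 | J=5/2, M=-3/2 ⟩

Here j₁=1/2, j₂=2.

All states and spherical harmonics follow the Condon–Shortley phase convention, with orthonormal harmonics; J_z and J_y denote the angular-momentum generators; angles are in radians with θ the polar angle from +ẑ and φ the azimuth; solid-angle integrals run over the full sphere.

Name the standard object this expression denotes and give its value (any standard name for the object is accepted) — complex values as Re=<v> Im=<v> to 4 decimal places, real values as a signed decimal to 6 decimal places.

This is a Clebsch–Gordan (vector-coupling) coefficient.
j₁+j₂−J=0  J+j₁−j₂=1  J−j₁+j₂=4  j₁+j₂+J+1=6
(j₁±m₁, j₂±m₂, J±M) = (1,0,0,4,1,4)
P² = 576/5
sum k=0..0:
  [0] +1/24 = 1/24
S = 1/24
C² = P²·S² = 1/5 ; C = +0.447214

Clebsch–Gordan coefficient, +√(1/5) ≈ +0.447214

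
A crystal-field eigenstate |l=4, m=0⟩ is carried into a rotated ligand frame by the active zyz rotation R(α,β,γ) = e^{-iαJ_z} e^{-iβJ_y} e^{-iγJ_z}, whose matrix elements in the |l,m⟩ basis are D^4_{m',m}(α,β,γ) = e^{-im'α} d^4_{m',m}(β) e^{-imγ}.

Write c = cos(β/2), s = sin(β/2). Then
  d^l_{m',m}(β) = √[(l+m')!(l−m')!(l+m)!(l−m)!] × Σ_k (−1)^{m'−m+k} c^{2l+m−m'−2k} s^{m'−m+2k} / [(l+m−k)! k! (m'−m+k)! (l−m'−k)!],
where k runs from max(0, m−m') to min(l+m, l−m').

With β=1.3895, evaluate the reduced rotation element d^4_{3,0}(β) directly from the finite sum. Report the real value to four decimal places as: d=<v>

d=-0.2538

d^4_{3,0}(β=1.3895) via the finite sum:
Half-angle: c=0.768214, s=0.640193. N=√(5040·1·24·24)=1703.830978
Admissible k: 0..1 (factorial args all ≥0)
  k=0: (−1)^3·1703.8310/(144)·0.7682^5·0.6402^3 = -0.830631
  k=1: (−1)^4·1703.8310/(144)·0.7682^3·0.6402^5 = +0.576854
d^4_{3,0}(1.3895) = -0.830631 +0.576854 = -0.253776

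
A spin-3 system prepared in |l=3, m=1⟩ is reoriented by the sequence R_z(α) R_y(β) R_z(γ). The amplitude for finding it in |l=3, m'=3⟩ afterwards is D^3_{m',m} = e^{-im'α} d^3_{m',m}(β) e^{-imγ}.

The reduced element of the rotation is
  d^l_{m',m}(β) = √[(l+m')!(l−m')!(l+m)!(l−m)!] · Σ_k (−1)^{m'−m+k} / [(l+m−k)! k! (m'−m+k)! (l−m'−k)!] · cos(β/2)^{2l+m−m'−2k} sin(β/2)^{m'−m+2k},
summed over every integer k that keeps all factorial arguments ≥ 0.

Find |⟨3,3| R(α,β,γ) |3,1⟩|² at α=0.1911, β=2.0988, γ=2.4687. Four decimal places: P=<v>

P=0.0321

D^3_{3,1}(0.1911,2.0988,2.4687) = e^{-i·3·0.1911}·d^3_{3,1}(2.0988)·e^{-i·1·2.4687}. Compute d first:
With c≡cos(β/2)=0.498091 and s≡sin(β/2)=0.867125, N=[720·1·24·2]^{1/2}=185.903201
k: max(0,(1)−(3))=0 … min(3+(1),3−(3))=0
  k=0: (−1)^2·185.9032/(48)·0.4981^4·0.8671^2 = +0.179244
d^3_{3,1}(2.0988) = +0.179244
|D^3_{3,1}|² = |d^3_{3,1}(β)|² = (+0.179244)² = 0.032128 (the z-rotation phases have unit modulus)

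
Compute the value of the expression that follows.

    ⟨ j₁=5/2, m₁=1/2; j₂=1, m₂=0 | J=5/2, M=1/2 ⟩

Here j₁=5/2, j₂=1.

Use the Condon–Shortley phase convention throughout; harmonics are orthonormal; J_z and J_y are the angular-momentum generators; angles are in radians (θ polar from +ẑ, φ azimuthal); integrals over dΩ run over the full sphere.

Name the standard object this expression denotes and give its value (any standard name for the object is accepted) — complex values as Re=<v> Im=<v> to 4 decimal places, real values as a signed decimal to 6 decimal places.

Clebsch–Gordan coefficient, +√(1/35) ≈ +0.169031

This is a Clebsch–Gordan (vector-coupling) coefficient.
triangle: 1!·4!·1!/7! = 24/5040
(j±m)!: 3!·2!·1!·1!·3!·2! = 144
prefactor² = (2J+1)·Δ·N² = 144/35
  k=0: +1/(0!·1!·2!·1!·2!·0!) = 1/4
  k=1: −1/(1!·0!·1!·0!·3!·1!) = -1/6
Σ = 1/12  ⇒  CG² = 144/35·(1/12)² = 1/35
CG = +√(1/35) = +0.169031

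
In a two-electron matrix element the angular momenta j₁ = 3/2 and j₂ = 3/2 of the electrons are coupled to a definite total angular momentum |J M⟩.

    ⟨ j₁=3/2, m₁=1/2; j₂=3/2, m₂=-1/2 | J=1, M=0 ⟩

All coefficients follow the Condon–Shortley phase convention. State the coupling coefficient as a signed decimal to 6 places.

−√(1/20) = -0.223607

j₁+j₂−J=2  J+j₁−j₂=1  J−j₁+j₂=1  j₁+j₂+J+1=5
(j₁±m₁, j₂±m₂, J±M) = (2,1,1,2,1,1)
P² = 1/5
sum k=0..1:
  [0] +1/2 = 1/2
  [1] −1/1 = -1
S = -1/2
C² = P²·S² = 1/20 ; C = -0.223607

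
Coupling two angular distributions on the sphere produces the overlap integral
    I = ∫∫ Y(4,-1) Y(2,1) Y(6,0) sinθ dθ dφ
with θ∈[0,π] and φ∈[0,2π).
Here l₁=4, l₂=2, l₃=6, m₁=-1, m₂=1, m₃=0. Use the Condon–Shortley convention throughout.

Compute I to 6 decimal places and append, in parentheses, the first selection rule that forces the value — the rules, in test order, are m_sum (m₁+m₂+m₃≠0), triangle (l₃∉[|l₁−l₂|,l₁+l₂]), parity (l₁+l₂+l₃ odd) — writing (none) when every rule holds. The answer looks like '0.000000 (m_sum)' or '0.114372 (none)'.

Rules hold: Σm=0, L=12 even, 2≤6≤6.
N = 9·5·13 = 585
Δ = 0!·8!·4!/13! = 1/6435
Racah Σ t=0..0: t=0:+1/2304 = 1/2304
⇒ 3j(4 2 6; 0 0 0)² = 5/143, sgn +1
Racah Σ t=0..0: t=0:+1/4320 = 1/4320
⇒ 3j(4 2 6; -1 1 0)² = 8/429, sgn +1
4πI² = N·(3j₀)²·(3jₘ)² = 600/1573
I = +1·√(0.381437/4π) = 0.17422334
No selection rule forces the value: the integral is nonzero (none).

0.174223 (none)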